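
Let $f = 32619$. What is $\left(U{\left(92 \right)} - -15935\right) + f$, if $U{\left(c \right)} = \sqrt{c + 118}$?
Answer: $48554 + \sqrt{210} \approx 48569.0$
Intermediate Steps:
$U{\left(c \right)} = \sqrt{118 + c}$
$\left(U{\left(92 \right)} - -15935\right) + f = \left(\sqrt{118 + 92} - -15935\right) + 32619 = \left(\sqrt{210} + 15935\right) + 32619 = \left(15935 + \sqrt{210}\right) + 32619 = 48554 + \sqrt{210}$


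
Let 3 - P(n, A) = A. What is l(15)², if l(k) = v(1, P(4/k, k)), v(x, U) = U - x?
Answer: 169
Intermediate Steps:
P(n, A) = 3 - A
l(k) = 2 - k (l(k) = (3 - k) - 1*1 = (3 - k) - 1 = 2 - k)
l(15)² = (2 - 1*15)² = (2 - 15)² = (-13)² = 169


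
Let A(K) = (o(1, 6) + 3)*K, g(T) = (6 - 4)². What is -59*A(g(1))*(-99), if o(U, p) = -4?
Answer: -23364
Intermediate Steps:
g(T) = 4 (g(T) = 2² = 4)
A(K) = -K (A(K) = (-4 + 3)*K = -K)
-59*A(g(1))*(-99) = -(-59)*4*(-99) = -59*(-4)*(-99) = 236*(-99) = -23364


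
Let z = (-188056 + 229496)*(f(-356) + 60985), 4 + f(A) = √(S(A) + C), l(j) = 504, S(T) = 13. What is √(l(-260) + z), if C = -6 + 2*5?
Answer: 2*√(631763286 + 10360*√17) ≈ 50272.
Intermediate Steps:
C = 4 (C = -6 + 10 = 4)
f(A) = -4 + √17 (f(A) = -4 + √(13 + 4) = -4 + √17)
z = 2527052640 + 41440*√17 (z = (-188056 + 229496)*((-4 + √17) + 60985) = 41440*(60981 + √17) = 2527052640 + 41440*√17 ≈ 2.5272e+9)
√(l(-260) + z) = √(504 + (2527052640 + 41440*√17)) = √(2527053144 + 41440*√17)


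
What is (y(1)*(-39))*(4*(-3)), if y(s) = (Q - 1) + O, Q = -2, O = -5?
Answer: -3744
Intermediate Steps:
y(s) = -8 (y(s) = (-2 - 1) - 5 = -3 - 5 = -8)
(y(1)*(-39))*(4*(-3)) = (-8*(-39))*(4*(-3)) = 312*(-12) = -3744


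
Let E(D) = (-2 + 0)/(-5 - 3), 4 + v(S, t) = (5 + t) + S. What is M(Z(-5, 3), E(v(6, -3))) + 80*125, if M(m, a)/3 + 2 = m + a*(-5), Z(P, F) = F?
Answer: 39997/4 ≈ 9999.3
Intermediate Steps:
v(S, t) = 1 + S + t (v(S, t) = -4 + ((5 + t) + S) = -4 + (5 + S + t) = 1 + S + t)
E(D) = 1/4 (E(D) = -2/(-8) = -2*(-1/8) = 1/4)
M(m, a) = -6 - 15*a + 3*m (M(m, a) = -6 + 3*(m + a*(-5)) = -6 + 3*(m - 5*a) = -6 + (-15*a + 3*m) = -6 - 15*a + 3*m)
M(Z(-5, 3), E(v(6, -3))) + 80*125 = (-6 - 15*1/4 + 3*3) + 80*125 = (-6 - 15/4 + 9) + 10000 = -3/4 + 10000 = 39997/4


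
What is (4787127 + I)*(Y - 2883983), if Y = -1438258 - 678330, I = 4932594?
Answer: -48604154960691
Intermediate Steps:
Y = -2116588
(4787127 + I)*(Y - 2883983) = (4787127 + 4932594)*(-2116588 - 2883983) = 9719721*(-5000571) = -48604154960691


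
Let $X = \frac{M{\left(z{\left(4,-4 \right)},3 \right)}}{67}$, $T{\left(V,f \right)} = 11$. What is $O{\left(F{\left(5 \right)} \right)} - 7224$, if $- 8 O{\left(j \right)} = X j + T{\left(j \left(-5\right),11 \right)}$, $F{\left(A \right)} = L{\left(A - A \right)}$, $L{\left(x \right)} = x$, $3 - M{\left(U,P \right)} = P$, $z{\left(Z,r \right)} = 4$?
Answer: $- \frac{57803}{8} \approx -7225.4$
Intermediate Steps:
$M{\left(U,P \right)} = 3 - P$
$X = 0$ ($X = \frac{3 - 3}{67} = \left(3 - 3\right) \frac{1}{67} = 0 \cdot \frac{1}{67} = 0$)
$F{\left(A \right)} = 0$ ($F{\left(A \right)} = A - A = 0$)
$O{\left(j \right)} = - \frac{11}{8}$ ($O{\left(j \right)} = - \frac{0 j + 11}{8} = - \frac{0 + 11}{8} = \left(- \frac{1}{8}\right) 11 = - \frac{11}{8}$)
$O{\left(F{\left(5 \right)} \right)} - 7224 = - \frac{11}{8} - 7224 = - \frac{57803}{8}$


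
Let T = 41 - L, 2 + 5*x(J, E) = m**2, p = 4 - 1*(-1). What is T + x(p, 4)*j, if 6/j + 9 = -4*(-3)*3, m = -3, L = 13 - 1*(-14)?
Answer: 644/45 ≈ 14.311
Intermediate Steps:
L = 27 (L = 13 + 14 = 27)
p = 5 (p = 4 + 1 = 5)
x(J, E) = 7/5 (x(J, E) = -2/5 + (1/5)*(-3)**2 = -2/5 + (1/5)*9 = -2/5 + 9/5 = 7/5)
j = 2/9 (j = 6/(-9 - 4*(-3)*3) = 6/(-9 + 12*3) = 6/(-9 + 36) = 6/27 = 6*(1/27) = 2/9 ≈ 0.22222)
T = 14 (T = 41 - 1*27 = 41 - 27 = 14)
T + x(p, 4)*j = 14 + (7/5)*(2/9) = 14 + 14/45 = 644/45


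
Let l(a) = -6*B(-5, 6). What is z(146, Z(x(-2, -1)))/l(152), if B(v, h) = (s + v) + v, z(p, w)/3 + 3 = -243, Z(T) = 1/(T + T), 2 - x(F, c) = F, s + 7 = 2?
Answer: -41/5 ≈ -8.2000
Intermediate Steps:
s = -5 (s = -7 + 2 = -5)
x(F, c) = 2 - F
Z(T) = 1/(2*T)
z(p, w) = -738 (z(p, w) = -9 + 3*(-243) = -9 - 729 = -738)
B(v, h) = -5 + 2*v (B(v, h) = (-5 + v) + v = -5 + 2*v)
l(a) = 90 (l(a) = -6*(-5 + 2*(-5)) = -6*(-5 - 10) = -6*(-15) = 90)
z(146, Z(x(-2, -1)))/l(152) = -738/90 = -738*1/90 = -41/5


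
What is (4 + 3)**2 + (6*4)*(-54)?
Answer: -1247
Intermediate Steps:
(4 + 3)**2 + (6*4)*(-54) = 7**2 + 24*(-54) = 49 - 1296 = -1247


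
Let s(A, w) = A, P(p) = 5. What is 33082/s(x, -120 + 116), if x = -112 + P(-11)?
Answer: -33082/107 ≈ -309.18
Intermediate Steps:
x = -107 (x = -112 + 5 = -107)
33082/s(x, -120 + 116) = 33082/(-107) = 33082*(-1/107) = -33082/107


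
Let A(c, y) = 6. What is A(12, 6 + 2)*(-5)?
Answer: -30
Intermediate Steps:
A(12, 6 + 2)*(-5) = 6*(-5) = -30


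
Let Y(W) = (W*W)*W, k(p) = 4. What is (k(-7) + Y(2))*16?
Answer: 192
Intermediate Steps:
Y(W) = W**3 (Y(W) = W**2*W = W**3)
(k(-7) + Y(2))*16 = (4 + 2**3)*16 = (4 + 8)*16 = 12*16 = 192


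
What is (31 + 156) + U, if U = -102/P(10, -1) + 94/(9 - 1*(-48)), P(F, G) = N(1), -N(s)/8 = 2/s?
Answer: 88931/456 ≈ 195.02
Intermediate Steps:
N(s) = -16/s
P(F, G) = -16 (P(F, G) = -16/1 = -16*1 = -16)
U = 3659/456 (U = -102/(-16) + 94/(9 - 1*(-48)) = -102*(-1/16) + 94/(9 + 48) = 51/8 + 94/57 = 3659/456 ≈ 8.0241)
(31 + 156) + U = (31 + 156) + 3659/456 = 187 + 3659/456 = 88931/456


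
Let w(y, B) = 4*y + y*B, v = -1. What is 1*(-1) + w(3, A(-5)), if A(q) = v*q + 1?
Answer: 29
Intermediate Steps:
A(q) = 1 - q (A(q) = -q + 1 = 1 - q)
w(y, B) = 4*y + B*y
1*(-1) + w(3, A(-5)) = 1*(-1) + 3*(4 + (1 - 1*(-5))) = -1 + 3*(4 + (1 + 5)) = -1 + 3*(4 + 6) = -1 + 3*10 = -1 + 30 = 29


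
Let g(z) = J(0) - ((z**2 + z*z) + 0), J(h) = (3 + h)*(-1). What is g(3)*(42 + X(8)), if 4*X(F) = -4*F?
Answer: -714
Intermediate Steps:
J(h) = -3 - h
X(F) = -F (X(F) = (-4*F)/4 = -F)
g(z) = -3 - 2*z**2 (g(z) = (-3 - 1*0) - ((z**2 + z*z) + 0) = (-3 + 0) - ((z**2 + z**2) + 0) = -3 - (2*z**2 + 0) = -3 - 2*z**2)
g(3)*(42 + X(8)) = (-3 - 2*3**2)*(42 - 1*8) = (-3 - 2*9)*(42 - 8) = (-3 - 18)*34 = -21*34 = -714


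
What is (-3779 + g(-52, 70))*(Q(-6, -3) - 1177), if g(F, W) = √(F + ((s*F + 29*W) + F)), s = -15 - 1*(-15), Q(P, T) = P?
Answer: 4470557 - 3549*√214 ≈ 4.4186e+6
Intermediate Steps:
s = 0 (s = -15 + 15 = 0)
g(F, W) = √(2*F + 29*W) (g(F, W) = √(F + ((0*F + 29*W) + F)) = √(F + ((0 + 29*W) + F)) = √(F + (29*W + F)) = √(F + (F + 29*W)) = √(2*F + 29*W))
(-3779 + g(-52, 70))*(Q(-6, -3) - 1177) = (-3779 + √(2*(-52) + 29*70))*(-6 - 1177) = (-3779 + √(-104 + 2030))*(-1183) = (-3779 + √1926)*(-1183) = (-3779 + 3*√214)*(-1183) = 4470557 - 3549*√214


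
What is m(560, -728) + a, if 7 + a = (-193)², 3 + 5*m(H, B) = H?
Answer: 186767/5 ≈ 37353.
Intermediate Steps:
m(H, B) = -⅗ + H/5
a = 37242 (a = -7 + (-193)² = -7 + 37249 = 37242)
m(560, -728) + a = (-⅗ + (⅕)*560) + 37242 = (-⅗ + 112) + 37242 = 557/5 + 37242 = 186767/5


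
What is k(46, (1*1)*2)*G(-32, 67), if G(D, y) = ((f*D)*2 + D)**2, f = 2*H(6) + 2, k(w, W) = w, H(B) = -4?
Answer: 5699584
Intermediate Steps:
f = -6 (f = 2*(-4) + 2 = -8 + 2 = -6)
G(D, y) = 121*D**2 (G(D, y) = (-6*D*2 + D)**2 = (-12*D + D)**2 = (-11*D)**2 = 121*D**2)
k(46, (1*1)*2)*G(-32, 67) = 46*(121*(-32)**2) = 46*(121*1024) = 46*123904 = 5699584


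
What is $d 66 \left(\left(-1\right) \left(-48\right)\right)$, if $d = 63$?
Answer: $199584$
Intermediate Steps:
$d 66 \left(\left(-1\right) \left(-48\right)\right) = 63 \cdot 66 \left(\left(-1\right) \left(-48\right)\right) = 4158 \cdot 48 = 199584$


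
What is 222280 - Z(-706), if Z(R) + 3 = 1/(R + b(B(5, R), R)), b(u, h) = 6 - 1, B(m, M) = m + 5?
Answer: 155820384/701 ≈ 2.2228e+5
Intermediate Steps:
B(m, M) = 5 + m
b(u, h) = 5
Z(R) = -3 + 1/(5 + R) (Z(R) = -3 + 1/(R + 5) = -3 + 1/(5 + R))
222280 - Z(-706) = 222280 - (-14 - 3*(-706))/(5 - 706) = 222280 - (-14 + 2118)/(-701) = 222280 - (-1)*2104/701 = 222280 - 1*(-2104/701) = 222280 + 2104/701 = 155820384/701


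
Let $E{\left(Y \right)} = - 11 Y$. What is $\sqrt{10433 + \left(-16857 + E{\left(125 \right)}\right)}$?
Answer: $i \sqrt{7799} \approx 88.312 i$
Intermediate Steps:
$\sqrt{10433 + \left(-16857 + E{\left(125 \right)}\right)} = \sqrt{10433 - 18232} = \sqrt{-7799} = i \sqrt{7799}$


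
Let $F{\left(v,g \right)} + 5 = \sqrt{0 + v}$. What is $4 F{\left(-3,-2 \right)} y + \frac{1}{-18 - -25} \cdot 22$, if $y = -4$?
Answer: $\frac{582}{7} - 16 i \sqrt{3} \approx 83.143 - 27.713 i$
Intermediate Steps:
$F{\left(v,g \right)} = -5 + \sqrt{v}$ ($F{\left(v,g \right)} = -5 + \sqrt{0 + v} = -5 + \sqrt{v}$)
$4 F{\left(-3,-2 \right)} y + \frac{1}{-18 - -25} \cdot 22 = 4 \left(-5 + \sqrt{-3}\right) \left(-4\right) + \frac{1}{-18 - -25} \cdot 22 = 4 \left(-5 + i \sqrt{3}\right) \left(-4\right) + \frac{1}{-18 + 25} \cdot 22 = \left(-20 + 4 i \sqrt{3}\right) \left(-4\right) + \frac{1}{7} \cdot 22 = \left(80 - 16 i \sqrt{3}\right) + \frac{1}{7} \cdot 22 = \left(80 - 16 i \sqrt{3}\right) + \frac{22}{7} = \frac{582}{7} - 16 i \sqrt{3}$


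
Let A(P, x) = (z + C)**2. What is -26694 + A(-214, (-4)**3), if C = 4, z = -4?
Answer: -26694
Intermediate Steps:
A(P, x) = 0 (A(P, x) = (-4 + 4)**2 = 0**2 = 0)
-26694 + A(-214, (-4)**3) = -26694 + 0 = -26694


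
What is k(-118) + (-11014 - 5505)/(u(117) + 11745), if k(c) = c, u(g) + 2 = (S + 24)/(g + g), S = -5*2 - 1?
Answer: -25239592/211375 ≈ -119.41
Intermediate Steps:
S = -11 (S = -10 - 1 = -11)
u(g) = -2 + 13/(2*g) (u(g) = -2 + (-11 + 24)/(g + g) = -2 + 13/((2*g)) = -2 + 13*(1/(2*g)) = -2 + 13/(2*g))
k(-118) + (-11014 - 5505)/(u(117) + 11745) = -118 + (-11014 - 5505)/((-2 + (13/2)/117) + 11745) = -118 - 16519/((-2 + (13/2)*(1/117)) + 11745) = -118 - 16519/((-2 + 1/18) + 11745) = -118 - 16519/(-35/18 + 11745) = -118 - 16519/211375/18 = -118 - 16519*18/211375 = -118 - 297342/211375 = -25239592/211375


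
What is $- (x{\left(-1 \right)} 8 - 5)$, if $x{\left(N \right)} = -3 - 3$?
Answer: $53$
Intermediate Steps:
$x{\left(N \right)} = -6$ ($x{\left(N \right)} = -3 - 3 = -6$)
$- (x{\left(-1 \right)} 8 - 5) = - (\left(-6\right) 8 - 5) = - (-48 - 5) = \left(-1\right) \left(-53\right) = 53$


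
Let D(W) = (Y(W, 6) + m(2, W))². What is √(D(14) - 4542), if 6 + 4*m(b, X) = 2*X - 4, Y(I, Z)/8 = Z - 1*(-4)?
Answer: √10393/2 ≈ 50.973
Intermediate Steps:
Y(I, Z) = 32 + 8*Z (Y(I, Z) = 8*(Z - 1*(-4)) = 8*(Z + 4) = 8*(4 + Z) = 32 + 8*Z)
m(b, X) = -5/2 + X/2 (m(b, X) = -3/2 + (2*X - 4)/4 = -3/2 + (-4 + 2*X)/4 = -3/2 + (-1 + X/2) = -5/2 + X/2)
D(W) = (155/2 + W/2)² (D(W) = ((32 + 8*6) + (-5/2 + W/2))² = ((32 + 48) + (-5/2 + W/2))² = (80 + (-5/2 + W/2))² = (155/2 + W/2)²)
√(D(14) - 4542) = √((155 + 14)²/4 - 4542) = √((¼)*169² - 4542) = √((¼)*28561 - 4542) = √(28561/4 - 4542) = √(10393/4) = √10393/2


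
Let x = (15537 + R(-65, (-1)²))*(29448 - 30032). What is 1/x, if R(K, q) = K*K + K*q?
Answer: -1/11503048 ≈ -8.6933e-8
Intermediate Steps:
R(K, q) = K² + K*q
x = -11503048 (x = (15537 - 65*(-65 + (-1)²))*(29448 - 30032) = (15537 - 65*(-65 + 1))*(-584) = (15537 - 65*(-64))*(-584) = (15537 + 4160)*(-584) = 19697*(-584) = -11503048)
1/x = 1/(-11503048) = -1/11503048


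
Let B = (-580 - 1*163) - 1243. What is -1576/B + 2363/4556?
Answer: 349211/266124 ≈ 1.3122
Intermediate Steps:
B = -1986 (B = (-580 - 163) - 1243 = -743 - 1243 = -1986)
-1576/B + 2363/4556 = -1576/(-1986) + 2363/4556 = -1576*(-1/1986) + 2363*(1/4556) = 788/993 + 139/268 = 349211/266124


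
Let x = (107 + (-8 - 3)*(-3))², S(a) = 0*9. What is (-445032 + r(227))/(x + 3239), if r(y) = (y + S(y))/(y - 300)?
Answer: -32487563/1667247 ≈ -19.486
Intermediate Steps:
S(a) = 0
r(y) = y/(-300 + y) (r(y) = (y + 0)/(y - 300) = y/(-300 + y))
x = 19600 (x = (107 - 11*(-3))² = (107 + 33)² = 140² = 19600)
(-445032 + r(227))/(x + 3239) = (-445032 + 227/(-300 + 227))/(19600 + 3239) = (-445032 + 227/(-73))/22839 = (-445032 + 227*(-1/73))*(1/22839) = (-445032 - 227/73)*(1/22839) = -32487563/73*1/22839 = -32487563/1667247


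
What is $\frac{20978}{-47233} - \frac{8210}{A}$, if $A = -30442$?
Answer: $- \frac{125414673}{718933493} \approx -0.17445$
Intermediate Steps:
$\frac{20978}{-47233} - \frac{8210}{A} = \frac{20978}{-47233} - \frac{8210}{-30442} = 20978 \left(- \frac{1}{47233}\right) - - \frac{4105}{15221} = - \frac{20978}{47233} + \frac{4105}{15221} = - \frac{125414673}{718933493}$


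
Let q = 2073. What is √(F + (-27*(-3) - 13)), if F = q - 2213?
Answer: 6*I*√2 ≈ 8.4853*I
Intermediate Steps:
F = -140 (F = 2073 - 2213 = -140)
√(F + (-27*(-3) - 13)) = √(-140 + (-27*(-3) - 13)) = √(-140 + (81 - 13)) = √(-140 + 68) = √(-72) = 6*I*√2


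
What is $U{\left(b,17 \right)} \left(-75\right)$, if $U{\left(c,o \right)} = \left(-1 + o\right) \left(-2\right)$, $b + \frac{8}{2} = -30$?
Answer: $2400$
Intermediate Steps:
$b = -34$ ($b = -4 - 30 = -34$)
$U{\left(c,o \right)} = 2 - 2 o$
$U{\left(b,17 \right)} \left(-75\right) = \left(2 - 34\right) \left(-75\right) = \left(-32\right) \left(-75\right) = 2400$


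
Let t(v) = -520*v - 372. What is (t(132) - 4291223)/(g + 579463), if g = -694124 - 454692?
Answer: 605/79 ≈ 7.6582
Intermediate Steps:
t(v) = -372 - 520*v
g = -1148816
(t(132) - 4291223)/(g + 579463) = ((-372 - 520*132) - 4291223)/(-1148816 + 579463) = ((-372 - 68640) - 4291223)/(-569353) = (-69012 - 4291223)*(-1/569353) = -4360235*(-1/569353) = 605/79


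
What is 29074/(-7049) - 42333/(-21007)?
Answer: -44621743/21154049 ≈ -2.1094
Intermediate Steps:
29074/(-7049) - 42333/(-21007) = 29074*(-1/7049) - 42333*(-1/21007) = -29074/7049 + 42333/21007 = -44621743/21154049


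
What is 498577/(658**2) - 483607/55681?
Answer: -181623155211/24107868484 ≈ -7.5338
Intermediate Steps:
498577/(658**2) - 483607/55681 = 498577/432964 - 483607*1/55681 = 498577*(1/432964) - 483607/55681 = 498577/432964 - 483607/55681 = -181623155211/24107868484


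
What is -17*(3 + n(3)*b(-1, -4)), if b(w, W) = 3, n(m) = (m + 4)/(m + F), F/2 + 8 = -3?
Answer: -612/19 ≈ -32.211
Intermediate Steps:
F = -22 (F = -16 + 2*(-3) = -16 - 6 = -22)
n(m) = (4 + m)/(-22 + m) (n(m) = (m + 4)/(m - 22) = (4 + m)/(-22 + m))
-17*(3 + n(3)*b(-1, -4)) = -17*(3 + ((4 + 3)/(-22 + 3))*3) = -17*(3 + (7/(-19))*3) = -17*(3 - 1/19*7*3) = -17*(3 - 7/19*3) = -17*(3 - 21/19) = -17*36/19 = -612/19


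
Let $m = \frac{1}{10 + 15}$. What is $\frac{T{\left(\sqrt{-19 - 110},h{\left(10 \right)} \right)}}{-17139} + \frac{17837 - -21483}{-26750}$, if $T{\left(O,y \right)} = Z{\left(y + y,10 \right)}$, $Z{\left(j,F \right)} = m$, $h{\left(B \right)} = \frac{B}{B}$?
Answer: $- \frac{13478131}{9169365} \approx -1.4699$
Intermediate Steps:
$h{\left(B \right)} = 1$
$m = \frac{1}{25} \approx 0.04$
$Z{\left(j,F \right)} = \frac{1}{25}$
$T{\left(O,y \right)} = \frac{1}{25}$
$\frac{T{\left(\sqrt{-19 - 110},h{\left(10 \right)} \right)}}{-17139} + \frac{17837 - -21483}{-26750} = \frac{1}{25 \left(-17139\right)} + \frac{17837 - -21483}{-26750} = \frac{1}{25} \left(- \frac{1}{17139}\right) + \left(17837 + 21483\right) \left(- \frac{1}{26750}\right) = - \frac{1}{428475} + 39320 \left(- \frac{1}{26750}\right) = - \frac{1}{428475} - \frac{3932}{2675} = - \frac{13478131}{9169365}$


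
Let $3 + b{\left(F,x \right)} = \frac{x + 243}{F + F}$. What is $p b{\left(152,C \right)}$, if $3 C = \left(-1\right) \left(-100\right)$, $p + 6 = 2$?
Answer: $\frac{1907}{228} \approx 8.364$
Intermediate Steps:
$p = -4$ ($p = -6 + 2 = -4$)
$C = \frac{100}{3}$ ($C = \frac{\left(-1\right) \left(-100\right)}{3} = \frac{1}{3} \cdot 100 = \frac{100}{3} \approx 33.333$)
$b{\left(F,x \right)} = -3 + \frac{243 + x}{2 F}$ ($b{\left(F,x \right)} = -3 + \frac{x + 243}{F + F} = -3 + \frac{243 + x}{2 F}$)
$p b{\left(152,C \right)} = - 4 \frac{243 + \frac{100}{3} - 912}{2 \cdot 152} = - 4 \cdot \frac{1}{2} \cdot \frac{1}{152} \left(243 + \frac{100}{3} - 912\right) = - 4 \cdot \frac{1}{2} \cdot \frac{1}{152} \left(- \frac{1907}{3}\right) = \left(-4\right) \left(- \frac{1907}{912}\right) = \frac{1907}{228}$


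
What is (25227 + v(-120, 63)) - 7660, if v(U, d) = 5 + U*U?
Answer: 31972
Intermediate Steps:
v(U, d) = 5 + U**2
(25227 + v(-120, 63)) - 7660 = (25227 + (5 + (-120)**2)) - 7660 = (25227 + (5 + 14400)) - 7660 = (25227 + 14405) - 7660 = 39632 - 7660 = 31972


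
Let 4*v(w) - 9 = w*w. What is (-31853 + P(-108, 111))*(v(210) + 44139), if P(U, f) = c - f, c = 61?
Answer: -7039875495/4 ≈ -1.7600e+9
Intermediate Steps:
v(w) = 9/4 + w²/4 (v(w) = 9/4 + (w*w)/4 = 9/4 + w²/4)
P(U, f) = 61 - f
(-31853 + P(-108, 111))*(v(210) + 44139) = (-31853 + (61 - 1*111))*((9/4 + (¼)*210²) + 44139) = (-31853 + (61 - 111))*((9/4 + (¼)*44100) + 44139) = (-31853 - 50)*((9/4 + 11025) + 44139) = -31903*(44109/4 + 44139) = -31903*220665/4 = -7039875495/4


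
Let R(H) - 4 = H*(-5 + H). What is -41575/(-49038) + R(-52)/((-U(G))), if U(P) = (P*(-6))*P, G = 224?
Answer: 37684369/43938048 ≈ 0.85767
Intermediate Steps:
U(P) = -6*P² (U(P) = (-6*P)*P = -6*P²)
R(H) = 4 + H*(-5 + H)
-41575/(-49038) + R(-52)/((-U(G))) = -41575/(-49038) + (4 + (-52)² - 5*(-52))/((-(-6)*224²)) = -41575*(-1/49038) + (4 + 2704 + 260)/((-(-6)*50176)) = 41575/49038 + 2968/((-1*(-301056))) = 41575/49038 + 2968/301056 = 41575/49038 + 2968*(1/301056) = 41575/49038 + 53/5376 = 37684369/43938048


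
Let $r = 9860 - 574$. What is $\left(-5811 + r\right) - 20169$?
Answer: $-16694$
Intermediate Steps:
$r = 9286$ ($r = 9860 - 574 = 9286$)
$\left(-5811 + r\right) - 20169 = \left(-5811 + 9286\right) - 20169 = 3475 - 20169 = -16694$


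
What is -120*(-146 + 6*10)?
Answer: 10320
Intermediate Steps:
-120*(-146 + 6*10) = -120*(-146 + 60) = -120*(-86) = 10320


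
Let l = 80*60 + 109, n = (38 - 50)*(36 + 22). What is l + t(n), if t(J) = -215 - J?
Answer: 5390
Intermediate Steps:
n = -696 (n = -12*58 = -696)
l = 4909 (l = 4800 + 109 = 4909)
l + t(n) = 4909 + (-215 - 1*(-696)) = 4909 + (-215 + 696) = 4909 + 481 = 5390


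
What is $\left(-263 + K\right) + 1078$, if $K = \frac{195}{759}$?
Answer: $\frac{206260}{253} \approx 815.26$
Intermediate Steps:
$K = \frac{65}{253}$ ($K = 195 \cdot \frac{1}{759} = \frac{65}{253} \approx 0.25692$)
$\left(-263 + K\right) + 1078 = \left(-263 + \frac{65}{253}\right) + 1078 = - \frac{66474}{253} + 1078 = \frac{206260}{253}$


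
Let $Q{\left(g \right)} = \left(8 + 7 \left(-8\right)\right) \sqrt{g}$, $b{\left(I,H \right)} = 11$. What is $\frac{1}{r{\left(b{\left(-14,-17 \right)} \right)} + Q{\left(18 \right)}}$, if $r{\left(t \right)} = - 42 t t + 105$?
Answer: $- \frac{553}{2747673} + \frac{16 \sqrt{2}}{2747673} \approx -0.00019303$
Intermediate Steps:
$Q{\left(g \right)} = - 48 \sqrt{g}$ ($Q{\left(g \right)} = \left(8 - 56\right) \sqrt{g} = - 48 \sqrt{g}$)
$r{\left(t \right)} = 105 - 42 t^{2}$ ($r{\left(t \right)} = - 42 t^{2} + 105 = 105 - 42 t^{2}$)
$\frac{1}{r{\left(b{\left(-14,-17 \right)} \right)} + Q{\left(18 \right)}} = \frac{1}{\left(105 - 42 \cdot 11^{2}\right) - 48 \sqrt{18}} = \frac{1}{\left(105 - 5082\right) - 48 \cdot 3 \sqrt{2}} = \frac{1}{\left(105 - 5082\right) - 144 \sqrt{2}} = \frac{1}{-4977 - 144 \sqrt{2}}$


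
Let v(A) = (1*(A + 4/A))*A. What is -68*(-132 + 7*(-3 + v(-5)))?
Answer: -3400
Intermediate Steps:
v(A) = A*(A + 4/A) (v(A) = (A + 4/A)*A = A*(A + 4/A))
-68*(-132 + 7*(-3 + v(-5))) = -68*(-132 + 7*(-3 + (4 + (-5)²))) = -68*(-132 + 7*(-3 + (4 + 25))) = -68*(-132 + 7*(-3 + 29)) = -68*(-132 + 7*26) = -68*(-132 + 182) = -68*50 = -3400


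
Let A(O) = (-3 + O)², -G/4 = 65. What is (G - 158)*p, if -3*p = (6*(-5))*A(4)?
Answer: -4180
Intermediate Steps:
G = -260 (G = -4*65 = -260)
p = 10 (p = -6*(-5)*(-3 + 4)²/3 = -(-10)*1² = -(-10) = -⅓*(-30) = 10)
(G - 158)*p = (-260 - 158)*10 = -418*10 = -4180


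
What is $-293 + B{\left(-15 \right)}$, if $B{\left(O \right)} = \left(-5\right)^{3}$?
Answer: $-418$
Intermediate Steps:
$B{\left(O \right)} = -125$
$-293 + B{\left(-15 \right)} = -293 - 125 = -418$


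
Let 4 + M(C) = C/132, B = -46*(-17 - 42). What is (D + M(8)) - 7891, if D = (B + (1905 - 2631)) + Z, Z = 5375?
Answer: -17554/33 ≈ -531.94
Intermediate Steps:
B = 2714 (B = -46*(-59) = 2714)
M(C) = -4 + C/132
D = 7363 (D = (2714 + (1905 - 2631)) + 5375 = (2714 - 726) + 5375 = 1988 + 5375 = 7363)
(D + M(8)) - 7891 = (7363 + (-4 + (1/132)*8)) - 7891 = (7363 + (-4 + 2/33)) - 7891 = (7363 - 130/33) - 7891 = 242849/33 - 7891 = -17554/33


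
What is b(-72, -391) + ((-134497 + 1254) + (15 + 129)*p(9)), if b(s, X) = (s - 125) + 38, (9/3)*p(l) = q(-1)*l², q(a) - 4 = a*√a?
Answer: -117850 - 3888*I ≈ -1.1785e+5 - 3888.0*I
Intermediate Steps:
q(a) = 4 + a^(3/2) (q(a) = 4 + a*√a = 4 + a^(3/2))
p(l) = l²*(4 - I)/3 (p(l) = ((4 + (-1)^(3/2))*l²)/3 = ((4 - I)*l²)/3 = (l²*(4 - I))/3 = l²*(4 - I)/3)
b(s, X) = -87 + s (b(s, X) = (-125 + s) + 38 = -87 + s)
b(-72, -391) + ((-134497 + 1254) + (15 + 129)*p(9)) = (-87 - 72) + ((-134497 + 1254) + (15 + 129)*((⅓)*9²*(4 - I))) = -159 + (-133243 + 144*((⅓)*81*(4 - I))) = -159 + (-133243 + 144*(108 - 27*I)) = -159 + (-133243 + (15552 - 3888*I)) = -159 + (-117691 - 3888*I) = -117850 - 3888*I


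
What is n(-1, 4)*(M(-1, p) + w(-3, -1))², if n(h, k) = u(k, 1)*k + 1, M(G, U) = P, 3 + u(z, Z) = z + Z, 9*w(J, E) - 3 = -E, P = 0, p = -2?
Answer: 16/9 ≈ 1.7778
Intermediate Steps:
w(J, E) = ⅓ - E/9 (w(J, E) = ⅓ + (-E)/9 = ⅓ - E/9)
u(z, Z) = -3 + Z + z (u(z, Z) = -3 + (z + Z) = -3 + (Z + z) = -3 + Z + z)
M(G, U) = 0
n(h, k) = 1 + k*(-2 + k) (n(h, k) = (-3 + 1 + k)*k + 1 = (-2 + k)*k + 1 = k*(-2 + k) + 1 = 1 + k*(-2 + k))
n(-1, 4)*(M(-1, p) + w(-3, -1))² = (1 + 4*(-2 + 4))*(0 + (⅓ - ⅑*(-1)))² = (1 + 4*2)*(0 + (⅓ + ⅑))² = (1 + 8)*(0 + 4/9)² = 9*(4/9)² = 9*(16/81) = 16/9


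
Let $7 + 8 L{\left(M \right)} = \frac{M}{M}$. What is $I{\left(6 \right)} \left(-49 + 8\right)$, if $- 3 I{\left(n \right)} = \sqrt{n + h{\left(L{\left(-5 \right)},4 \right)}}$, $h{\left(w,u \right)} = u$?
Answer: $\frac{41 \sqrt{10}}{3} \approx 43.218$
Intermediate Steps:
$L{\left(M \right)} = - \frac{3}{4}$ ($L{\left(M \right)} = - \frac{7}{8} + \frac{M \frac{1}{M}}{8} = - \frac{7}{8} + \frac{1}{8} \cdot 1 = - \frac{7}{8} + \frac{1}{8} = - \frac{3}{4}$)
$I{\left(n \right)} = - \frac{\sqrt{4 + n}}{3}$ ($I{\left(n \right)} = - \frac{\sqrt{n + 4}}{3} = - \frac{\sqrt{4 + n}}{3}$)
$I{\left(6 \right)} \left(-49 + 8\right) = - \frac{\sqrt{4 + 6}}{3} \left(-49 + 8\right) = - \frac{\sqrt{10}}{3} \left(-41\right) = \frac{41 \sqrt{10}}{3}$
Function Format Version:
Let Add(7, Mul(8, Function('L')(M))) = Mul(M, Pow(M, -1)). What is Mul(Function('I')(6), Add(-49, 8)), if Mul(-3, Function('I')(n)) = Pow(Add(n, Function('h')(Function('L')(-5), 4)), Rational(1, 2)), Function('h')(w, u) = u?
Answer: Mul(Rational(41, 3), Pow(10, Rational(1, 2))) ≈ 43.218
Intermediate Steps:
Function('L')(M) = Rational(-3, 4) (Function('L')(M) = Add(Rational(-7, 8), Mul(Rational(1, 8), Mul(M, Pow(M, -1)))) = Add(Rational(-7, 8), Mul(Rational(1, 8), 1)) = Add(Rational(-7, 8), Rational(1, 8)) = Rational(-3, 4))
Function('I')(n) = Mul(Rational(-1, 3), Pow(Add(4, n), Rational(1, 2))) (Function('I')(n) = Mul(Rational(-1, 3), Pow(Add(n, 4), Rational(1, 2))) = Mul(Rational(-1, 3), Pow(Add(4, n), Rational(1, 2))))
Mul(Function('I')(6), Add(-49, 8)) = Mul(Mul(Rational(-1, 3), Pow(Add(4, 6), Rational(1, 2))), Add(-49, 8)) = Mul(Mul(Rational(-1, 3), Pow(10, Rational(1, 2))), -41) = Mul(Rational(41, 3), Pow(10, Rational(1, 2)))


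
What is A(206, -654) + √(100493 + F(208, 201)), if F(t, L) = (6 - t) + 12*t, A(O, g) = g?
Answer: -654 + √102787 ≈ -333.40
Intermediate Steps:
F(t, L) = 6 + 11*t
A(206, -654) + √(100493 + F(208, 201)) = -654 + √(100493 + (6 + 11*208)) = -654 + √(100493 + (6 + 2288)) = -654 + √(100493 + 2294) = -654 + √102787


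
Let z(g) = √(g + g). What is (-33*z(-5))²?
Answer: -10890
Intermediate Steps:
z(g) = √2*√g (z(g) = √(2*g) = √2*√g)
(-33*z(-5))² = (-33*√2*√(-5))² = (-33*√2*I*√5)² = (-33*I*√10)² = -10890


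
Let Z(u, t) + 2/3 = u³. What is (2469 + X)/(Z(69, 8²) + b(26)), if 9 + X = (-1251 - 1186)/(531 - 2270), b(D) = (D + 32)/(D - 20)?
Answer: 4280377/571292802 ≈ 0.0074924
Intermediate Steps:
Z(u, t) = -⅔ + u³
b(D) = (32 + D)/(-20 + D)
X = -13214/1739 (X = -9 + (-1251 - 1186)/(531 - 2270) = -9 - 2437/(-1739) = -9 - 2437*(-1/1739) = -9 + 2437/1739 = -13214/1739 ≈ -7.5986)
(2469 + X)/(Z(69, 8²) + b(26)) = (2469 - 13214/1739)/((-⅔ + 69³) + (32 + 26)/(-20 + 26)) = 4280377/(1739*((-⅔ + 328509) + 58/6)) = 4280377/(1739*(985525/3 + (⅙)*58)) = 4280377/(1739*(985525/3 + 29/3)) = (4280377/1739)/328518 = (4280377/1739)*(1/328518) = 4280377/571292802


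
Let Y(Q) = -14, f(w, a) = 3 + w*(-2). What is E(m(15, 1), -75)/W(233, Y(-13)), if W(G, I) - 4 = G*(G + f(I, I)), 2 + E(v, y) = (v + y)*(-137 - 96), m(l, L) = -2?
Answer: 17939/61516 ≈ 0.29162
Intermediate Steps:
f(w, a) = 3 - 2*w
E(v, y) = -2 - 233*v - 233*y (E(v, y) = -2 + (v + y)*(-137 - 96) = -2 + (v + y)*(-233) = -2 + (-233*v - 233*y) = -2 - 233*v - 233*y)
W(G, I) = 4 + G*(3 + G - 2*I) (W(G, I) = 4 + G*(G + (3 - 2*I)) = 4 + G*(3 + G - 2*I))
E(m(15, 1), -75)/W(233, Y(-13)) = (-2 - 233*(-2) - 233*(-75))/(4 + 233² - 1*233*(-3 + 2*(-14))) = (-2 + 466 + 17475)/(4 + 54289 - 1*233*(-3 - 28)) = 17939/(4 + 54289 - 1*233*(-31)) = 17939/(4 + 54289 + 7223) = 17939/61516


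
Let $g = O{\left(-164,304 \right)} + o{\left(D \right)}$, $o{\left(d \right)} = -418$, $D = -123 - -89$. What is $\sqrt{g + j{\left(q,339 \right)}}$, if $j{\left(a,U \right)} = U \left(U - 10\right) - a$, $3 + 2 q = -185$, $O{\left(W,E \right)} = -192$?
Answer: $3 \sqrt{12335} \approx 333.19$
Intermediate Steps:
$D = -34$ ($D = -123 + 89 = -34$)
$q = -94$ ($q = - \frac{3}{2} + \frac{1}{2} \left(-185\right) = - \frac{3}{2} - \frac{185}{2} = -94$)
$j{\left(a,U \right)} = - a + U \left(-10 + U\right)$ ($j{\left(a,U \right)} = U \left(-10 + U\right) - a = - a + U \left(-10 + U\right)$)
$g = -610$ ($g = -192 - 418 = -610$)
$\sqrt{g + j{\left(q,339 \right)}} = \sqrt{-610 - \left(3296 - 114921\right)} = \sqrt{-610 + \left(114921 + 94 - 3390\right)} = \sqrt{-610 + 111625} = \sqrt{111015} = 3 \sqrt{12335}$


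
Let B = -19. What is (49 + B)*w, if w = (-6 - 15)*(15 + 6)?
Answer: -13230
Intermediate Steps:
w = -441 (w = -21*21 = -441)
(49 + B)*w = (49 - 19)*(-441) = 30*(-441) = -13230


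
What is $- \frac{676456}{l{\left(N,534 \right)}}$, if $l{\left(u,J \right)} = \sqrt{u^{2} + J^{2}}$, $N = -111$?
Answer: $- \frac{676456 \sqrt{33053}}{99159} \approx -1240.3$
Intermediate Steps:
$l{\left(u,J \right)} = \sqrt{J^{2} + u^{2}}$
$- \frac{676456}{l{\left(N,534 \right)}} = - \frac{676456}{\sqrt{534^{2} + \left(-111\right)^{2}}} = - \frac{676456}{\sqrt{285156 + 12321}} = - \frac{676456}{\sqrt{297477}} = - \frac{676456}{3 \sqrt{33053}} = - 676456 \frac{\sqrt{33053}}{99159} = - \frac{676456 \sqrt{33053}}{99159}$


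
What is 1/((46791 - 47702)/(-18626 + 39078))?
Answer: -20452/911 ≈ -22.450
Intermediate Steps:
1/((46791 - 47702)/(-18626 + 39078)) = 1/(-911/20452) = -20452/911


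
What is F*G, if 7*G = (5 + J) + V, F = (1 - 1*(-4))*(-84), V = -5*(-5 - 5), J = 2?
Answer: -3420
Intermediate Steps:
V = 50 (V = -5*(-10) = 50)
F = -420 (F = (1 + 4)*(-84) = 5*(-84) = -420)
G = 57/7 (G = ((5 + 2) + 50)/7 = (7 + 50)/7 = (⅐)*57 = 57/7 ≈ 8.1429)
F*G = -420*57/7 = -3420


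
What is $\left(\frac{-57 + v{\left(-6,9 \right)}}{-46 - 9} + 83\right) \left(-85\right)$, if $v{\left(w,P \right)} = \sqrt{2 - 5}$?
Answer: $- \frac{78574}{11} + \frac{17 i \sqrt{3}}{11} \approx -7143.1 + 2.6768 i$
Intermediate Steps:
$v{\left(w,P \right)} = i \sqrt{3}$ ($v{\left(w,P \right)} = \sqrt{-3} = i \sqrt{3}$)
$\left(\frac{-57 + v{\left(-6,9 \right)}}{-46 - 9} + 83\right) \left(-85\right) = \left(\frac{-57 + i \sqrt{3}}{-46 - 9} + 83\right) \left(-85\right) = \left(\frac{-57 + i \sqrt{3}}{-55} + 83\right) \left(-85\right) = \left(\left(-57 + i \sqrt{3}\right) \left(- \frac{1}{55}\right) + 83\right) \left(-85\right) = \left(\left(\frac{57}{55} - \frac{i \sqrt{3}}{55}\right) + 83\right) \left(-85\right) = \left(\frac{4622}{55} - \frac{i \sqrt{3}}{55}\right) \left(-85\right) = - \frac{78574}{11} + \frac{17 i \sqrt{3}}{11}$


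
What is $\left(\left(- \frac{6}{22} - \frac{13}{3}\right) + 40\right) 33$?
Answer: $1168$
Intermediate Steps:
$\left(\left(- \frac{6}{22} - \frac{13}{3}\right) + 40\right) 33 = \left(\left(\left(-6\right) \frac{1}{22} - \frac{13}{3}\right) + 40\right) 33 = \left(\left(- \frac{3}{11} - \frac{13}{3}\right) + 40\right) 33 = \left(- \frac{152}{33} + 40\right) 33 = \frac{1168}{33} \cdot 33 = 1168$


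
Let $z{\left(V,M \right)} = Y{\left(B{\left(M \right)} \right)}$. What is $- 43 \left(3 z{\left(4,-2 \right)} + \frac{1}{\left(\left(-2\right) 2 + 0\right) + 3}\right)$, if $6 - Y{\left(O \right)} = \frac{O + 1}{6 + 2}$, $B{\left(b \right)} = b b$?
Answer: $- \frac{5203}{8} \approx -650.38$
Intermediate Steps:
$B{\left(b \right)} = b^{2}$
$Y{\left(O \right)} = \frac{47}{8} - \frac{O}{8}$ ($Y{\left(O \right)} = 6 - \frac{O + 1}{6 + 2} = 6 - \frac{1 + O}{8} = 6 - \left(1 + O\right) \frac{1}{8} = 6 - \left(\frac{1}{8} + \frac{O}{8}\right) = \frac{47}{8} - \frac{O}{8}$)
$z{\left(V,M \right)} = \frac{47}{8} - \frac{M^{2}}{8}$
$- 43 \left(3 z{\left(4,-2 \right)} + \frac{1}{\left(\left(-2\right) 2 + 0\right) + 3}\right) = - 43 \left(3 \left(\frac{47}{8} - \frac{\left(-2\right)^{2}}{8}\right) + \frac{1}{\left(\left(-2\right) 2 + 0\right) + 3}\right) = - 43 \left(3 \left(\frac{47}{8} - \frac{1}{2}\right) + \frac{1}{\left(-4 + 0\right) + 3}\right) = - 43 \left(3 \left(\frac{47}{8} - \frac{1}{2}\right) + \frac{1}{-4 + 3}\right) = - 43 \left(3 \cdot \frac{43}{8} + \frac{1}{-1}\right) = - 43 \left(\frac{129}{8} - 1\right) = \left(-43\right) \frac{121}{8} = - \frac{5203}{8}$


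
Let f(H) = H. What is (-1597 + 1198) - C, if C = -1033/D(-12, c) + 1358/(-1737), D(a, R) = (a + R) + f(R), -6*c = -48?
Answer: -972499/6948 ≈ -139.97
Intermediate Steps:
c = 8 (c = -⅙*(-48) = 8)
D(a, R) = a + 2*R (D(a, R) = (a + R) + R = (R + a) + R = a + 2*R)
C = -1799753/6948 (C = -1033/(-12 + 2*8) + 1358/(-1737) = -1033/(-12 + 16) + 1358*(-1/1737) = -1033/4 - 1358/1737 = -1799753/6948 ≈ -259.03)
(-1597 + 1198) - C = (-1597 + 1198) - 1*(-1799753/6948) = -399 + 1799753/6948 = -972499/6948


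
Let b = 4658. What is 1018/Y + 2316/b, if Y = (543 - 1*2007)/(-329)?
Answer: 390864325/1704828 ≈ 229.27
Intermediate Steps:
Y = 1464/329 (Y = (543 - 2007)*(-1/329) = -1464*(-1/329) = 1464/329 ≈ 4.4498)
1018/Y + 2316/b = 1018/(1464/329) + 2316/4658 = 1018*(329/1464) + 2316*(1/4658) = 167461/732 + 1158/2329 = 390864325/1704828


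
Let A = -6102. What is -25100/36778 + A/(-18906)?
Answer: -20843437/57943739 ≈ -0.35972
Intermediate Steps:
-25100/36778 + A/(-18906) = -25100/36778 - 6102/(-18906) = -25100*1/36778 - 6102*(-1/18906) = -12550/18389 + 1017/3151 = -20843437/57943739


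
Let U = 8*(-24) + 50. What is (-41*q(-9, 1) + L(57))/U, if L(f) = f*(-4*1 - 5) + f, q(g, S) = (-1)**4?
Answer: 7/2 ≈ 3.5000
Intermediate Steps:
q(g, S) = 1
U = -142 (U = -192 + 50 = -142)
L(f) = -8*f (L(f) = f*(-4 - 5) + f = f*(-9) + f = -9*f + f = -8*f)
(-41*q(-9, 1) + L(57))/U = (-41*1 - 8*57)/(-142) = (-41 - 456)*(-1/142) = -497*(-1/142) = 7/2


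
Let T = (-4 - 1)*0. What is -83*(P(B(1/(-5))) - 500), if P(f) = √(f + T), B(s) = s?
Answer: 41500 - 83*I*√5/5 ≈ 41500.0 - 37.119*I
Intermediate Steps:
T = 0 (T = -5*0 = 0)
P(f) = √f (P(f) = √(f + 0) = √f)
-83*(P(B(1/(-5))) - 500) = -83*(√(1/(-5)) - 500) = -83*(√(-⅕) - 500) = -83*(I*√5/5 - 500) = -83*(-500 + I*√5/5) = 41500 - 83*I*√5/5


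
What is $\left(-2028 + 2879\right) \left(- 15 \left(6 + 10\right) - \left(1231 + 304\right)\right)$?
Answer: $-1510525$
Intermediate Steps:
$\left(-2028 + 2879\right) \left(- 15 \left(6 + 10\right) - \left(1231 + 304\right)\right) = 851 \left(\left(-15\right) 16 - 1535\right) = 851 \left(-240 - 1535\right) = 851 \left(-1775\right) = -1510525$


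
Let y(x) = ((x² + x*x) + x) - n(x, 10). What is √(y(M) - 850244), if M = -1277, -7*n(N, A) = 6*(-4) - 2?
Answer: √118086731/7 ≈ 1552.4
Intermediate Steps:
n(N, A) = 26/7 (n(N, A) = -(6*(-4) - 2)/7 = -(-24 - 2)/7 = -⅐*(-26) = 26/7)
y(x) = -26/7 + x + 2*x² (y(x) = ((x² + x*x) + x) - 1*26/7 = ((x² + x²) + x) - 26/7 = (2*x² + x) - 26/7 = (x + 2*x²) - 26/7 = -26/7 + x + 2*x²)
√(y(M) - 850244) = √((-26/7 - 1277 + 2*(-1277)²) - 850244) = √((-26/7 - 1277 + 2*1630729) - 850244) = √((-26/7 - 1277 + 3261458) - 850244) = √(22821241/7 - 850244) = √(16869533/7) = √118086731/7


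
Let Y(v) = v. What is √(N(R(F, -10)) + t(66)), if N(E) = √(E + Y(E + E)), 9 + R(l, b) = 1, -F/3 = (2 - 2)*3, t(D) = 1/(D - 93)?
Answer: √(-3 + 162*I*√6)/9 ≈ 1.5592 + 1.571*I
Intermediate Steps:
t(D) = 1/(-93 + D)
F = 0 (F = -3*(2 - 2)*3 = -0*3 = -3*0 = 0)
R(l, b) = -8 (R(l, b) = -9 + 1 = -8)
N(E) = √3*√E (N(E) = √(E + (E + E)) = √(E + 2*E) = √(3*E) = √3*√E)
√(N(R(F, -10)) + t(66)) = √(√3*√(-8) + 1/(-93 + 66)) = √(√3*(2*I*√2) + 1/(-27)) = √(2*I*√6 - 1/27) = √(-1/27 + 2*I*√6)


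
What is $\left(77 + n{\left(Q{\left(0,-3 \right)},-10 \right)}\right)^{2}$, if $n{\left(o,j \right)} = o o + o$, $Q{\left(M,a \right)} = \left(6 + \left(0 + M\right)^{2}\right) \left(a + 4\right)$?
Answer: $14161$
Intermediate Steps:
$Q{\left(M,a \right)} = \left(4 + a\right) \left(6 + M^{2}\right)$ ($Q{\left(M,a \right)} = \left(6 + M^{2}\right) \left(4 + a\right) = \left(4 + a\right) \left(6 + M^{2}\right)$)
$n{\left(o,j \right)} = o + o^{2}$ ($n{\left(o,j \right)} = o^{2} + o = o + o^{2}$)
$\left(77 + n{\left(Q{\left(0,-3 \right)},-10 \right)}\right)^{2} = \left(77 + \left(24 + 4 \cdot 0^{2} + 6 \left(-3\right) - 3 \cdot 0^{2}\right) \left(1 + \left(24 + 4 \cdot 0^{2} + 6 \left(-3\right) - 3 \cdot 0^{2}\right)\right)\right)^{2} = \left(77 + \left(24 + 4 \cdot 0 - 18 - 0\right) \left(1 + \left(24 + 4 \cdot 0 - 18 - 0\right)\right)\right)^{2} = \left(77 + \left(24 + 0 - 18 + 0\right) \left(1 + \left(24 + 0 - 18 + 0\right)\right)\right)^{2} = \left(77 + 6 \left(1 + 6\right)\right)^{2} = \left(77 + 6 \cdot 7\right)^{2} = \left(77 + 42\right)^{2} = 119^{2} = 14161$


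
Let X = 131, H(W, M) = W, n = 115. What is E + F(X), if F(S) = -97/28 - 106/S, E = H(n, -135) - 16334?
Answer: -59506967/3668 ≈ -16223.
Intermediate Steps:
E = -16219 (E = 115 - 16334 = -16219)
F(S) = -97/28 - 106/S (F(S) = -97*1/28 - 106/S = -97/28 - 106/S)
E + F(X) = -16219 + (-97/28 - 106/131) = -16219 - 15675/3668 = -59506967/3668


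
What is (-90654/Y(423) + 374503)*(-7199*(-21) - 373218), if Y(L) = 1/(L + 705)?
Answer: 22622045843151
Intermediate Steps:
Y(L) = 1/(705 + L)
(-90654/Y(423) + 374503)*(-7199*(-21) - 373218) = (-90654/(1/(705 + 423)) + 374503)*(-7199*(-21) - 373218) = (-90654/(1/1128) + 374503)*(151179 - 373218) = (-90654/1/1128 + 374503)*(-222039) = (-90654*1128 + 374503)*(-222039) = (-102257712 + 374503)*(-222039) = -101883209*(-222039) = 22622045843151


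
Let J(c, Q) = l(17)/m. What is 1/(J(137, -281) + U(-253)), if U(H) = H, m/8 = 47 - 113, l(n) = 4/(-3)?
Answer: -396/100187 ≈ -0.0039526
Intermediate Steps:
l(n) = -4/3 (l(n) = 4*(-⅓) = -4/3)
m = -528 (m = 8*(47 - 113) = 8*(-66) = -528)
J(c, Q) = 1/396 (J(c, Q) = -4/3/(-528) = -4/3*(-1/528) = 1/396)
1/(J(137, -281) + U(-253)) = 1/(1/396 - 253) = 1/(-100187/396) = -396/100187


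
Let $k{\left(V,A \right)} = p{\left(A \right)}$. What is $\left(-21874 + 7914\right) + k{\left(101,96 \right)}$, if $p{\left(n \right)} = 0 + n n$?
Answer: $-4744$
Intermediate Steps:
$p{\left(n \right)} = n^{2}$ ($p{\left(n \right)} = 0 + n^{2} = n^{2}$)
$k{\left(V,A \right)} = A^{2}$
$\left(-21874 + 7914\right) + k{\left(101,96 \right)} = \left(-21874 + 7914\right) + 96^{2} = -13960 + 9216 = -4744$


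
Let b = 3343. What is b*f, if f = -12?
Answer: -40116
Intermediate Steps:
b*f = 3343*(-12) = -40116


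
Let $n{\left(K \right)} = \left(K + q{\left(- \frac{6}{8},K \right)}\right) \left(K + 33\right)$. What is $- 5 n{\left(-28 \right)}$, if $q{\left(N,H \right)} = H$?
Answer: $1400$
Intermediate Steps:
$n{\left(K \right)} = 2 K \left(33 + K\right)$ ($n{\left(K \right)} = \left(K + K\right) \left(K + 33\right) = 2 K \left(33 + K\right)$)
$- 5 n{\left(-28 \right)} = - 5 \cdot 2 \left(-28\right) \left(33 - 28\right) = - 5 \cdot 2 \left(-28\right) 5 = \left(-5\right) \left(-280\right) = 1400$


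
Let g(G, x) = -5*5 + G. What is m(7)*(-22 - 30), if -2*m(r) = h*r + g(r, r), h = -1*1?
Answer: -650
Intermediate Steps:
g(G, x) = -25 + G
h = -1
m(r) = 25/2 (m(r) = -(-r + (-25 + r))/2 = -½*(-25) = 25/2)
m(7)*(-22 - 30) = 25*(-22 - 30)/2 = (25/2)*(-52) = -650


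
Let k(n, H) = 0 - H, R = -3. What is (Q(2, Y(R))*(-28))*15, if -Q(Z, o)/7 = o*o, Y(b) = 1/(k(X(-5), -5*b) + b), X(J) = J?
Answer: 245/27 ≈ 9.0741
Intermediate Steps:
k(n, H) = -H
Y(b) = 1/(6*b) (Y(b) = 1/(-(-5)*b + b) = 1/(5*b + b) = 1/(6*b))
Q(Z, o) = -7*o² (Q(Z, o) = -7*o*o = -7*o²)
(Q(2, Y(R))*(-28))*15 = (-7*((⅙)/(-3))²*(-28))*15 = (-7*((⅙)*(-⅓))²*(-28))*15 = (-7*(-1/18)²*(-28))*15 = (-7*1/324*(-28))*15 = -7/324*(-28)*15 = (49/81)*15 = 245/27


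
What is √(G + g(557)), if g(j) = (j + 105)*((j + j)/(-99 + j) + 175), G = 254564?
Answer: 2*√4877330165/229 ≈ 609.94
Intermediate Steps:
g(j) = (105 + j)*(175 + 2*j/(-99 + j)) (g(j) = (105 + j)*((2*j)/(-99 + j) + 175) = (105 + j)*(2*j/(-99 + j) + 175) = (105 + j)*(175 + 2*j/(-99 + j)))
√(G + g(557)) = √(254564 + 3*(-606375 + 59*557² + 420*557)/(-99 + 557)) = √(254564 + 3*(-606375 + 59*310249 + 233940)/458) = √(254564 + 3*(1/458)*(-606375 + 18304691 + 233940)) = √(254564 + 3*(1/458)*17932256) = √(254564 + 26898384/229) = √(85193540/229) = 2*√4877330165/229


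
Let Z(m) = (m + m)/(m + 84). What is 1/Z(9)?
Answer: 31/6 ≈ 5.1667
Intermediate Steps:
Z(m) = 2*m/(84 + m) (Z(m) = (2*m)/(84 + m) = 2*m/(84 + m))
1/Z(9) = 1/(2*9/(84 + 9)) = 1/(2*9/93) = 1/(2*9*(1/93)) = 1/(6/31) = 31/6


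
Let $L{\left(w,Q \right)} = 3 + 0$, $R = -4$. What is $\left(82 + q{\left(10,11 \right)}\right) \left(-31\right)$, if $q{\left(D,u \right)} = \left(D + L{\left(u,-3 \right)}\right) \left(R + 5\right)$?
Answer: $-2945$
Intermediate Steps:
$L{\left(w,Q \right)} = 3$
$q{\left(D,u \right)} = 3 + D$ ($q{\left(D,u \right)} = \left(D + 3\right) \left(-4 + 5\right) = \left(3 + D\right) 1 = 3 + D$)
$\left(82 + q{\left(10,11 \right)}\right) \left(-31\right) = \left(82 + \left(3 + 10\right)\right) \left(-31\right) = \left(82 + 13\right) \left(-31\right) = 95 \left(-31\right) = -2945$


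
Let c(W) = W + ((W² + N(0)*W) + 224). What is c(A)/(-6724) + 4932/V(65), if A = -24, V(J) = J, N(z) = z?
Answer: 8278082/109265 ≈ 75.761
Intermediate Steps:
c(W) = 224 + W + W² (c(W) = W + ((W² + 0*W) + 224) = W + ((W² + 0) + 224) = W + (W² + 224) = W + (224 + W²) = 224 + W + W²)
c(A)/(-6724) + 4932/V(65) = (224 - 24 + (-24)²)/(-6724) + 4932/65 = (224 - 24 + 576)*(-1/6724) + 4932*(1/65) = 776*(-1/6724) + 4932/65 = -194/1681 + 4932/65 = 8278082/109265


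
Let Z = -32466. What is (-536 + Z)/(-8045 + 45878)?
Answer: -33002/37833 ≈ -0.87231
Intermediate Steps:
(-536 + Z)/(-8045 + 45878) = (-536 - 32466)/(-8045 + 45878) = -33002/37833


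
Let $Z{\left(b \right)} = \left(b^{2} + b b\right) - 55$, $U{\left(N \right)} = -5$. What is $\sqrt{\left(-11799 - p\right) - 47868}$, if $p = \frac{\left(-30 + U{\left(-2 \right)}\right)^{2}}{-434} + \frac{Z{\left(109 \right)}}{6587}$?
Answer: $\frac{3 i \sqrt{1105747715005262}}{408394} \approx 244.27 i$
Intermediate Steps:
$Z{\left(b \right)} = -55 + 2 b^{2}$ ($Z{\left(b \right)} = \left(b^{2} + b^{2}\right) - 55 = 2 b^{2} - 55 = -55 + 2 b^{2}$)
$p = \frac{317109}{408394}$ ($p = \frac{\left(-30 - 5\right)^{2}}{-434} + \frac{-55 + 2 \cdot 109^{2}}{6587} = \left(-35\right)^{2} \left(- \frac{1}{434}\right) + \left(-55 + 2 \cdot 11881\right) \frac{1}{6587} = 1225 \left(- \frac{1}{434}\right) + \left(-55 + 23762\right) \frac{1}{6587} = - \frac{175}{62} + 23707 \cdot \frac{1}{6587} = - \frac{175}{62} + \frac{23707}{6587} = \frac{317109}{408394} \approx 0.77648$)
$\sqrt{\left(-11799 - p\right) - 47868} = \sqrt{\left(-11799 - \frac{317109}{408394}\right) - 47868} = \sqrt{- \frac{4818957915}{408394} - 47868} = \sqrt{- \frac{24367961907}{408394}} = \frac{3 i \sqrt{1105747715005262}}{408394}$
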